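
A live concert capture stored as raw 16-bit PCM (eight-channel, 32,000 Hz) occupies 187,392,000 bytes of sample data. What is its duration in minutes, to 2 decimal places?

6.10 minutes

Byte rate = 32,000 × 2 × 8 = 512,000 bytes/s.
Duration = 187,392,000 / 512,000 = 366 s.
366 s / 60 = 6.10 minutes.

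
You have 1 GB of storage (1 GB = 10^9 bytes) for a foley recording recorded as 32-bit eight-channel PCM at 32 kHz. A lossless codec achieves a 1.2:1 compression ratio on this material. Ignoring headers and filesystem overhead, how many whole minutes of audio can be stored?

Uncompressed byte rate = 32,000 × 4 × 8 = 1,024,000 bytes/s.
After 1.2:1 compression, effective rate ≈ 853333.33 bytes/s.
Capacity = 1 × 1,000,000,000 = 1,000,000,000 bytes.
1,000,000,000 / effective rate ≈ 1171.88 s → 19 minutes.

19 minutes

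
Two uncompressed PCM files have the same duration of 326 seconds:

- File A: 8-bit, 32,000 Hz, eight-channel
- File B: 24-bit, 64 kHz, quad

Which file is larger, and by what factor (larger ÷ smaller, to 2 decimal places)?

File B, by a factor of 3.00

File A: 32,000 × 1 × 8 = 256,000 bytes/s.
File B: 64,000 × 3 × 4 = 768,000 bytes/s.
File B is larger; ratio = 250,368,000 / 83,456,000 = 3.00.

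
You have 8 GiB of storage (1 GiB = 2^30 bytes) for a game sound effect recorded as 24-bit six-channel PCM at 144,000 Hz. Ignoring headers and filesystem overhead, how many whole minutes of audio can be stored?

55 minutes

Uncompressed byte rate = 144,000 × 3 × 6 = 2,592,000 bytes/s.
Capacity = 8 × 1,073,741,824 = 8,589,934,592 bytes.
8,589,934,592 / 2,592,000 ≈ 3314.02 s → 55 minutes.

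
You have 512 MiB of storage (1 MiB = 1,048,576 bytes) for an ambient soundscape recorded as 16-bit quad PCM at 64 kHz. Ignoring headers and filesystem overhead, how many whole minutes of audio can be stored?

17 minutes

Uncompressed byte rate = 64,000 × 2 × 4 = 512,000 bytes/s.
Capacity = 512 × 1,048,576 = 536,870,912 bytes.
536,870,912 / 512,000 ≈ 1048.58 s → 17 minutes.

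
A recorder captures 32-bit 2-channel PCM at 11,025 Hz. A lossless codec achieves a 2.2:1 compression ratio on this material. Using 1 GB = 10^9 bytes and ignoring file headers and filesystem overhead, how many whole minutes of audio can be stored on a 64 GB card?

26,606 minutes

Uncompressed byte rate = 11,025 × 4 × 2 = 88,200 bytes/s.
After 2.2:1 compression, effective rate ≈ 40090.91 bytes/s.
Capacity = 64 × 1,000,000,000 = 64,000,000,000 bytes.
64,000,000,000 / effective rate ≈ 1596371.88 s → 26,606 minutes.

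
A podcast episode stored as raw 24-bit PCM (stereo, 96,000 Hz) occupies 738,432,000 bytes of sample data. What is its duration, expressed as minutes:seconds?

21:22

Byte rate = 96,000 × 3 × 2 = 576,000 bytes/s.
Duration = 738,432,000 / 576,000 = 1,282 s.
1,282 s = 21:22.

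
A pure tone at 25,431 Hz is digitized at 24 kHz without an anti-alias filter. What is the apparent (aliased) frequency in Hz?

1,431 Hz

Nyquist = 24,000/2 = 12,000 Hz; 25,431 Hz exceeds it.
Alias = |25,431 − 1×24,000| = |25,431 − 24,000| = 1,431 Hz.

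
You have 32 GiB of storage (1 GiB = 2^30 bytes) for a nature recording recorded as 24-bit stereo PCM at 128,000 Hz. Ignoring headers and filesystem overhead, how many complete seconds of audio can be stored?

Uncompressed byte rate = 128,000 × 3 × 2 = 768,000 bytes/s.
Capacity = 32 × 1,073,741,824 = 34,359,738,368 bytes.
34,359,738,368 / 768,000 ≈ 44739.24 s → 44,739 seconds.

44,739 seconds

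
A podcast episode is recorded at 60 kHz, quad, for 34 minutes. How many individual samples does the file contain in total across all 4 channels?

489,600,000 samples

34 minutes = 2,040 s.
60,000 × 2,040 s × 4 ch = 489,600,000 samples.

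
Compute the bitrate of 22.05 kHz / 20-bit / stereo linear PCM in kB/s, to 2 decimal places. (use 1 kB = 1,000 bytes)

Bit rate = 22,050 × 20 × 2 = 882,000 bits/s.
882,000 / 8 = 110,250 B/s = 110.25 kB/s.

110.25 kB/s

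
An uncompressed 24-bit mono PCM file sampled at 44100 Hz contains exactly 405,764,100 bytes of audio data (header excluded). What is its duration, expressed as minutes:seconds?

Byte rate = 44,100 × 3 × 1 = 132,300 bytes/s.
Duration = 405,764,100 / 132,300 = 3,067 s.
3,067 s = 51:07.

51:07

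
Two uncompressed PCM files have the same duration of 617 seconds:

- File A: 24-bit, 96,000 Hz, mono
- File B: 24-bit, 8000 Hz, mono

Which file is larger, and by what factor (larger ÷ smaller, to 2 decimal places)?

File A: 96,000 × 3 × 1 = 288,000 bytes/s.
File B: 8,000 × 3 × 1 = 24,000 bytes/s.
File A is larger; ratio = 177,696,000 / 14,808,000 = 12.00.

File A, by a factor of 12.00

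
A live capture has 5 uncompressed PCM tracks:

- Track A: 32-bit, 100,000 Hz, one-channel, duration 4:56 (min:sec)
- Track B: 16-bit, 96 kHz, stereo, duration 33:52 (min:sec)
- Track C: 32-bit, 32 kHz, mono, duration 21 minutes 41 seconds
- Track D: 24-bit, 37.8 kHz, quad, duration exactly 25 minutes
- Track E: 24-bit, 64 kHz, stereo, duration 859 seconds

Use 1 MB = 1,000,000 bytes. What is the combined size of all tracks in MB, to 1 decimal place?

2075.5 MB

Track A: 4:56 (min:sec) = 296 s; 100,000 × 296 × 4 × 1 = 118,400,000 bytes.
Track B: 33:52 (min:sec) = 2,032 s; 96,000 × 2,032 × 2 × 2 = 780,288,000 bytes.
Track C: 21 minutes 41 seconds = 1,301 s; 32,000 × 1,301 × 4 × 1 = 166,528,000 bytes.
Track D: exactly 25 minutes = 1,500 s; 37,800 × 1,500 × 3 × 4 = 680,400,000 bytes.
Track E: 64,000 × 859 × 3 × 2 = 329,856,000 bytes.
Total = 2,075,472,000 bytes = 2075.5 MB.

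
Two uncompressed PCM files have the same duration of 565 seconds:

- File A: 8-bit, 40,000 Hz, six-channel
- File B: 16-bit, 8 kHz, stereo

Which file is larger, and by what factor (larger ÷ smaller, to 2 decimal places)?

File A: 40,000 × 1 × 6 = 240,000 bytes/s.
File B: 8,000 × 2 × 2 = 32,000 bytes/s.
File A is larger; ratio = 135,600,000 / 18,080,000 = 7.50.

File A, by a factor of 7.50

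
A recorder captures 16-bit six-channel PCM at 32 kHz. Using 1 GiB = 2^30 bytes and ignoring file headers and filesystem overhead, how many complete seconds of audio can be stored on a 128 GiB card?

357,913 seconds

Uncompressed byte rate = 32,000 × 2 × 6 = 384,000 bytes/s.
Capacity = 128 × 1,073,741,824 = 137,438,953,472 bytes.
137,438,953,472 / 384,000 ≈ 357913.94 s → 357,913 seconds.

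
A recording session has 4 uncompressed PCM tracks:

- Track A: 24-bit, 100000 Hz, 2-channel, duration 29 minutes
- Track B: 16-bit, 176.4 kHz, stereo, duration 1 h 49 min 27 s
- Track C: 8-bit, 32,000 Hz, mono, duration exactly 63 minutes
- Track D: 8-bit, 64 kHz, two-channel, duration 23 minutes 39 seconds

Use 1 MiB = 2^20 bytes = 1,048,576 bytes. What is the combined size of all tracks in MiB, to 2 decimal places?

5703.23 MiB

Track A: 29 minutes = 1,740 s; 100,000 × 1,740 × 3 × 2 = 1,044,000,000 bytes.
Track B: 1 h 49 min 27 s = 6,567 s; 176,400 × 6,567 × 2 × 2 = 4,633,675,200 bytes.
Track C: exactly 63 minutes = 3,780 s; 32,000 × 3,780 × 1 × 1 = 120,960,000 bytes.
Track D: 23 minutes 39 seconds = 1,419 s; 64,000 × 1,419 × 1 × 2 = 181,632,000 bytes.
Total = 5,980,267,200 bytes = 5703.23 MiB.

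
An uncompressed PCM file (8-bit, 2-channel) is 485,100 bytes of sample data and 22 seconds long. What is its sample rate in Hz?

11,025 Hz

Bytes = sample_rate × seconds × bytes_per_sample × channels.
sample_rate = 485,100 / (22 × 1 × 2) = 485,100 / 44 = 11,025 Hz.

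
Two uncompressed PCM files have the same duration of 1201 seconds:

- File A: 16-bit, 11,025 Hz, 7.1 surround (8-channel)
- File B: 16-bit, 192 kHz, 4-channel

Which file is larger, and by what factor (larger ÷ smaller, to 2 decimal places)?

File B, by a factor of 8.71

File A: 11,025 × 2 × 8 = 176,400 bytes/s.
File B: 192,000 × 2 × 4 = 1,536,000 bytes/s.
File B is larger; ratio = 1,844,736,000 / 211,856,400 = 8.71.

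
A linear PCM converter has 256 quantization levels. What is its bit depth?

log2(256) = 8.

8 bits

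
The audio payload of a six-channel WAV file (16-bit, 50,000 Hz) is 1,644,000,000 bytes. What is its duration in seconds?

Byte rate = 50,000 × 2 × 6 = 600,000 bytes/s.
Duration = 1,644,000,000 / 600,000 = 2,740 s.

2,740 seconds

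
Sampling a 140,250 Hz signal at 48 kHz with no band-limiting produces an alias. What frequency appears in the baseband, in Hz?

Nyquist = 48,000/2 = 24,000 Hz; 140,250 Hz exceeds it.
Alias = |140,250 − 3×48,000| = |140,250 − 144,000| = 3,750 Hz.

3,750 Hz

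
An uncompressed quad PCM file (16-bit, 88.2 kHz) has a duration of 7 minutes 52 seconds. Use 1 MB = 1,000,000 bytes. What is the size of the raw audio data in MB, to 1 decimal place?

333.0 MB

Duration = 7 minutes 52 seconds = 472 s.
Bytes = 88,200 samples/s × 472 s × 2 bytes/sample × 4 ch = 333,043,200 bytes.
333,043,200 / 1,000,000 = 333.0 MB.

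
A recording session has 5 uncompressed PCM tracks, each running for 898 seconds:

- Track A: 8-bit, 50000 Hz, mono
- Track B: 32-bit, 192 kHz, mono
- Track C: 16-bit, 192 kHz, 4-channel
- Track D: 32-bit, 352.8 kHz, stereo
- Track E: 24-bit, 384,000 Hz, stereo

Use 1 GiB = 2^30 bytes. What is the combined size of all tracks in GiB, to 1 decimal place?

6.3 GiB

Track A: 50,000 × 898 × 1 × 1 = 44,900,000 bytes.
Track B: 192,000 × 898 × 4 × 1 = 689,664,000 bytes.
Track C: 192,000 × 898 × 2 × 4 = 1,379,328,000 bytes.
Track D: 352,800 × 898 × 4 × 2 = 2,534,515,200 bytes.
Track E: 384,000 × 898 × 3 × 2 = 2,068,992,000 bytes.
Total = 6,717,399,200 bytes = 6.3 GiB.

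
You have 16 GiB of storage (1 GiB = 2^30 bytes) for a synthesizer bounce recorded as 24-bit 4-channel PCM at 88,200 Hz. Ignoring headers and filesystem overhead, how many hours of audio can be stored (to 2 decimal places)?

Uncompressed byte rate = 88,200 × 3 × 4 = 1,058,400 bytes/s.
Capacity = 16 × 1,073,741,824 = 17,179,869,184 bytes.
17,179,869,184 / 1,058,400 ≈ 16231.92 s → 4.51 hours.

4.51 hours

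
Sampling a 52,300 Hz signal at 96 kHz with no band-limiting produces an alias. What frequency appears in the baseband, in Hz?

43,700 Hz

Nyquist = 96,000/2 = 48,000 Hz; 52,300 Hz exceeds it.
Alias = |52,300 − 1×96,000| = |52,300 − 96,000| = 43,700 Hz.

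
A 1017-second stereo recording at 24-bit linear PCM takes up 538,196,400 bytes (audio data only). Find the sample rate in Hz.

Bytes = sample_rate × seconds × bytes_per_sample × channels.
sample_rate = 538,196,400 / (1,017 × 3 × 2) = 538,196,400 / 6,102 = 88,200 Hz.

88,200 Hz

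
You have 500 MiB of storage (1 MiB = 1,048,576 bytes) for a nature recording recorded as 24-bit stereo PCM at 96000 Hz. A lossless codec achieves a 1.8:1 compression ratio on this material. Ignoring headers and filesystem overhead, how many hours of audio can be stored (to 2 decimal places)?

Uncompressed byte rate = 96,000 × 3 × 2 = 576,000 bytes/s.
After 1.8:1 compression, effective rate ≈ 320000 bytes/s.
Capacity = 500 × 1,048,576 = 524,288,000 bytes.
524,288,000 / effective rate ≈ 1638.4 s → 0.46 hours.

0.46 hours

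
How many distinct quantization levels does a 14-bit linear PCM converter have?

16,384 levels

2^14 = 16,384.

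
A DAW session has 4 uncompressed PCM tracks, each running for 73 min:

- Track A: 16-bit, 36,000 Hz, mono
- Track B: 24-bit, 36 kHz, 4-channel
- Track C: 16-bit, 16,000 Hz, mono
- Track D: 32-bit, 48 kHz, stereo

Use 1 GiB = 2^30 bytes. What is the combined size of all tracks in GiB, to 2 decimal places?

73 min = 4,380 s.
Track A: 36,000 × 4,380 × 2 × 1 = 315,360,000 bytes.
Track B: 36,000 × 4,380 × 3 × 4 = 1,892,160,000 bytes.
Track C: 16,000 × 4,380 × 2 × 1 = 140,160,000 bytes.
Track D: 48,000 × 4,380 × 4 × 2 = 1,681,920,000 bytes.
Total = 4,029,600,000 bytes = 3.75 GiB.

3.75 GiB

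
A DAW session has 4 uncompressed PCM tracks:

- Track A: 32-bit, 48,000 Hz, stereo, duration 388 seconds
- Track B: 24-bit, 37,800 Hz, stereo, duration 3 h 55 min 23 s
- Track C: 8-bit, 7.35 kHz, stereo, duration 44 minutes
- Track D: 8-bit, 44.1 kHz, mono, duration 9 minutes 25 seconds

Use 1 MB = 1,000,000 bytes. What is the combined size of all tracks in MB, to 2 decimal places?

3415.81 MB

Track A: 48,000 × 388 × 4 × 2 = 148,992,000 bytes.
Track B: 3 h 55 min 23 s = 14,123 s; 37,800 × 14,123 × 3 × 2 = 3,203,096,400 bytes.
Track C: 44 minutes = 2,640 s; 7,350 × 2,640 × 1 × 2 = 38,808,000 bytes.
Track D: 9 minutes 25 seconds = 565 s; 44,100 × 565 × 1 × 1 = 24,916,500 bytes.
Total = 3,415,812,900 bytes = 3415.81 MB.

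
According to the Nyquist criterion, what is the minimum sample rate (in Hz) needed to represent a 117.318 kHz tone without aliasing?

Minimum sample rate = 2 × 117,318 Hz = 234,636 Hz.

234,636 Hz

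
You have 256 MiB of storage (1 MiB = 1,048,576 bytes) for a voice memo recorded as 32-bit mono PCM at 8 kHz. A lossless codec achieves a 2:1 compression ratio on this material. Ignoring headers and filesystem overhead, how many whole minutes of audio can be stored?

Uncompressed byte rate = 8,000 × 4 × 1 = 32,000 bytes/s.
After 2:1 compression, effective rate ≈ 16000 bytes/s.
Capacity = 256 × 1,048,576 = 268,435,456 bytes.
268,435,456 / effective rate ≈ 16777.22 s → 279 minutes.

279 minutes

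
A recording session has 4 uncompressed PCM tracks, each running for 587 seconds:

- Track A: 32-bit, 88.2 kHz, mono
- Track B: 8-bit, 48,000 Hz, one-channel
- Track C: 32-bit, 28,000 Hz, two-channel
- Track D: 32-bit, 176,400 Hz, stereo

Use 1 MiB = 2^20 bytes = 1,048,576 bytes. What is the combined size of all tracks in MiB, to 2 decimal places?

1139.77 MiB

Track A: 88,200 × 587 × 4 × 1 = 207,093,600 bytes.
Track B: 48,000 × 587 × 1 × 1 = 28,176,000 bytes.
Track C: 28,000 × 587 × 4 × 2 = 131,488,000 bytes.
Track D: 176,400 × 587 × 4 × 2 = 828,374,400 bytes.
Total = 1,195,132,000 bytes = 1139.77 MiB.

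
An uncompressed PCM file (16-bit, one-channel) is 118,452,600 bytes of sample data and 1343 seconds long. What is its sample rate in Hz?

44,100 Hz

Bytes = sample_rate × seconds × bytes_per_sample × channels.
sample_rate = 118,452,600 / (1,343 × 2 × 1) = 118,452,600 / 2,686 = 44,100 Hz.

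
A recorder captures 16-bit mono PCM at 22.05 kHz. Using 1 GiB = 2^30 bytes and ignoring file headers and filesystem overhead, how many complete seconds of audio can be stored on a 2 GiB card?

48,695 seconds

Uncompressed byte rate = 22,050 × 2 × 1 = 44,100 bytes/s.
Capacity = 2 × 1,073,741,824 = 2,147,483,648 bytes.
2,147,483,648 / 44,100 ≈ 48695.77 s → 48,695 seconds.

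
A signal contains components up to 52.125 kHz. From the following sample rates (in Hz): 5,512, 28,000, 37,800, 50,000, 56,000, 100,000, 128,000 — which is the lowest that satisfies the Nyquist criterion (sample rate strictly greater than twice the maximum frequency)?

Need sample rate > 2 × 52,125 = 104,250 Hz.
Lowest listed rate above 104,250 Hz is 128,000 Hz.

128,000 Hz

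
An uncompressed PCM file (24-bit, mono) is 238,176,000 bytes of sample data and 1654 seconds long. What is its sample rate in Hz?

Bytes = sample_rate × seconds × bytes_per_sample × channels.
sample_rate = 238,176,000 / (1,654 × 3 × 1) = 238,176,000 / 4,962 = 48,000 Hz.

48,000 Hz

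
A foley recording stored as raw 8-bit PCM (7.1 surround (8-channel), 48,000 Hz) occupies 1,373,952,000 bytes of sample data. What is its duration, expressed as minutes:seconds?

Byte rate = 48,000 × 1 × 8 = 384,000 bytes/s.
Duration = 1,373,952,000 / 384,000 = 3,578 s.
3,578 s = 59:38.

59:38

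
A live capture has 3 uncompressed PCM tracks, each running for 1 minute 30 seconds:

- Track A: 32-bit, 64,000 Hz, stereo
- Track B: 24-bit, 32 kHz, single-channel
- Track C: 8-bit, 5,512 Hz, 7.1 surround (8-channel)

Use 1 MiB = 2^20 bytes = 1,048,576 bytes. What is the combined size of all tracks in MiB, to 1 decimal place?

1 minute 30 seconds = 90 s.
Track A: 64,000 × 90 × 4 × 2 = 46,080,000 bytes.
Track B: 32,000 × 90 × 3 × 1 = 8,640,000 bytes.
Track C: 5,512 × 90 × 1 × 8 = 3,968,640 bytes.
Total = 58,688,640 bytes = 56.0 MiB.

56.0 MiB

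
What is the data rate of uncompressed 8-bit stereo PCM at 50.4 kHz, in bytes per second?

Bit rate = 50,400 × 8 × 2 = 806,400 bits/s.
806,400 / 8 = 100,800 bytes/s.

100,800 bytes/s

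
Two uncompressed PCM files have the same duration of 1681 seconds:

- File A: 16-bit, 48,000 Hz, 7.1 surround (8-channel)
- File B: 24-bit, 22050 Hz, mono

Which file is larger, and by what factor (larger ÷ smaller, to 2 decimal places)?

File A: 48,000 × 2 × 8 = 768,000 bytes/s.
File B: 22,050 × 3 × 1 = 66,150 bytes/s.
File A is larger; ratio = 1,291,008,000 / 111,198,150 = 11.61.

File A, by a factor of 11.61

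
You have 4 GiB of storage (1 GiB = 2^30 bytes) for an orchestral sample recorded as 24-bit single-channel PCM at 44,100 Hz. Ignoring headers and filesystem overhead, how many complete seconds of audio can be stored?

32,463 seconds

Uncompressed byte rate = 44,100 × 3 × 1 = 132,300 bytes/s.
Capacity = 4 × 1,073,741,824 = 4,294,967,296 bytes.
4,294,967,296 / 132,300 ≈ 32463.85 s → 32,463 seconds.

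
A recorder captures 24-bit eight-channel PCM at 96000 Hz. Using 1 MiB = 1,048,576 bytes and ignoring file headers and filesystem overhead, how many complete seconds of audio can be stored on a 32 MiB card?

Uncompressed byte rate = 96,000 × 3 × 8 = 2,304,000 bytes/s.
Capacity = 32 × 1,048,576 = 33,554,432 bytes.
33,554,432 / 2,304,000 ≈ 14.56 s → 14 seconds.

14 seconds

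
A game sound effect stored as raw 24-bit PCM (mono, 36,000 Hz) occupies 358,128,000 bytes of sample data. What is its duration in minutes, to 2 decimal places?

55.27 minutes

Byte rate = 36,000 × 3 × 1 = 108,000 bytes/s.
Duration = 358,128,000 / 108,000 = 3,316 s.
3,316 s / 60 = 55.27 minutes.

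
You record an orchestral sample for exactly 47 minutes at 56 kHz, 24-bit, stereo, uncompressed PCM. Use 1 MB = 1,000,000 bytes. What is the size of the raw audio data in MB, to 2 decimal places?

Duration = exactly 47 minutes = 2,820 s.
Bytes = 56,000 samples/s × 2,820 s × 3 bytes/sample × 2 ch = 947,520,000 bytes.
947,520,000 / 1,000,000 = 947.52 MB.

947.52 MB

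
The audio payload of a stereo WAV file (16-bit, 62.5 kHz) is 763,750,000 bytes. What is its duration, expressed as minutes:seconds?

Byte rate = 62,500 × 2 × 2 = 250,000 bytes/s.
Duration = 763,750,000 / 250,000 = 3,055 s.
3,055 s = 50:55.

50:55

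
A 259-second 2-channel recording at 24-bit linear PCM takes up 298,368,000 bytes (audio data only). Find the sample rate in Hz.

Bytes = sample_rate × seconds × bytes_per_sample × channels.
sample_rate = 298,368,000 / (259 × 3 × 2) = 298,368,000 / 1,554 = 192,000 Hz.

192,000 Hz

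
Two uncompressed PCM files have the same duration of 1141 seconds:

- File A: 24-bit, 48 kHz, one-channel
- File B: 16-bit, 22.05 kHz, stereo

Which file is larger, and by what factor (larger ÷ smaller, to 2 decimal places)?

File A, by a factor of 1.63

File A: 48,000 × 3 × 1 = 144,000 bytes/s.
File B: 22,050 × 2 × 2 = 88,200 bytes/s.
File A is larger; ratio = 164,304,000 / 100,636,200 = 1.63.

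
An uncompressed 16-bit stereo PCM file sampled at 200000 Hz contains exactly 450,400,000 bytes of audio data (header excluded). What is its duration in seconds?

563 seconds

Byte rate = 200,000 × 2 × 2 = 800,000 bytes/s.
Duration = 450,400,000 / 800,000 = 563 s.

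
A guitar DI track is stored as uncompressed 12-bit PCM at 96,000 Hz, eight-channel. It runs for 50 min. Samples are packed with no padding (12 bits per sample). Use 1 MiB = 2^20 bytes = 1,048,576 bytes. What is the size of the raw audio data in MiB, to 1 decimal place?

3295.9 MiB

Duration = 50 min = 3,000 s.
Bits = 96,000 × 3,000 × 12 × 8 = 27,648,000,000 bits = 3,456,000,000 bytes.
3,456,000,000 / 1,048,576 = 3295.9 MiB.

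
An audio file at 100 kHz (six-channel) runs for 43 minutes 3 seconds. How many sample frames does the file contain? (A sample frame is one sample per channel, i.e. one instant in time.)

258,300,000 sample frames

43 minutes 3 seconds = 2,583 s.
100,000 samples/s × 2,583 s = 258,300,000 frames.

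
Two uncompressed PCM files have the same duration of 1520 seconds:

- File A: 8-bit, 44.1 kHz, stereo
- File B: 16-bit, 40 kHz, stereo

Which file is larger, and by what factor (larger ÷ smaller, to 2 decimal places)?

File A: 44,100 × 1 × 2 = 88,200 bytes/s.
File B: 40,000 × 2 × 2 = 160,000 bytes/s.
File B is larger; ratio = 243,200,000 / 134,064,000 = 1.81.

File B, by a factor of 1.81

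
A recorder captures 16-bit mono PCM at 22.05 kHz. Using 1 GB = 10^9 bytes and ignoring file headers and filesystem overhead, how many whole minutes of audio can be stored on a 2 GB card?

Uncompressed byte rate = 22,050 × 2 × 1 = 44,100 bytes/s.
Capacity = 2 × 1,000,000,000 = 2,000,000,000 bytes.
2,000,000,000 / 44,100 ≈ 45351.47 s → 755 minutes.

755 minutes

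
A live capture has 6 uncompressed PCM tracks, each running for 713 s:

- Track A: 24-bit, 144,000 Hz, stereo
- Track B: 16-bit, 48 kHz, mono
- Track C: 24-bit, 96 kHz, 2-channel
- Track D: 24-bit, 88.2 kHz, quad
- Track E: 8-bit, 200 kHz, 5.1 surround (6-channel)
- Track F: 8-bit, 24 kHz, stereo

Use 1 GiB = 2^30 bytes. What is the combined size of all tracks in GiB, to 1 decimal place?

Track A: 144,000 × 713 × 3 × 2 = 616,032,000 bytes.
Track B: 48,000 × 713 × 2 × 1 = 68,448,000 bytes.
Track C: 96,000 × 713 × 3 × 2 = 410,688,000 bytes.
Track D: 88,200 × 713 × 3 × 4 = 754,639,200 bytes.
Track E: 200,000 × 713 × 1 × 6 = 855,600,000 bytes.
Track F: 24,000 × 713 × 1 × 2 = 34,224,000 bytes.
Total = 2,739,631,200 bytes = 2.6 GiB.

2.6 GiB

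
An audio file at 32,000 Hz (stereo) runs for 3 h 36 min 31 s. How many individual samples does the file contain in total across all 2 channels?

831,424,000 samples

3 h 36 min 31 s = 12,991 s.
32,000 × 12,991 s × 2 ch = 831,424,000 samples.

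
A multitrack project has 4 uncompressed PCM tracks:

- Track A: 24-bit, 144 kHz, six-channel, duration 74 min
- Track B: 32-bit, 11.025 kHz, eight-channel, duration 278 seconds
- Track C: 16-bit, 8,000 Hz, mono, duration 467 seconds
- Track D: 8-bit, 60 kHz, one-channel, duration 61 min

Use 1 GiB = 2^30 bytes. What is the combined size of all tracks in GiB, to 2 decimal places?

11.02 GiB

Track A: 74 min = 4,440 s; 144,000 × 4,440 × 3 × 6 = 11,508,480,000 bytes.
Track B: 11,025 × 278 × 4 × 8 = 98,078,400 bytes.
Track C: 8,000 × 467 × 2 × 1 = 7,472,000 bytes.
Track D: 61 min = 3,660 s; 60,000 × 3,660 × 1 × 1 = 219,600,000 bytes.
Total = 11,833,630,400 bytes = 11.02 GiB.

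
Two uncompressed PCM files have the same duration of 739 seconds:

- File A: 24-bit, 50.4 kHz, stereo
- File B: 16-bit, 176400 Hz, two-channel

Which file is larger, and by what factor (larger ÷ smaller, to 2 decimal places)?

File B, by a factor of 2.33

File A: 50,400 × 3 × 2 = 302,400 bytes/s.
File B: 176,400 × 2 × 2 = 705,600 bytes/s.
File B is larger; ratio = 521,438,400 / 223,473,600 = 2.33.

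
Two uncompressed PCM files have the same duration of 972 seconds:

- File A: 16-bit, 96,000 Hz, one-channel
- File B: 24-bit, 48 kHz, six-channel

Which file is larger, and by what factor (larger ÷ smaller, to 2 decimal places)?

File A: 96,000 × 2 × 1 = 192,000 bytes/s.
File B: 48,000 × 3 × 6 = 864,000 bytes/s.
File B is larger; ratio = 839,808,000 / 186,624,000 = 4.50.

File B, by a factor of 4.50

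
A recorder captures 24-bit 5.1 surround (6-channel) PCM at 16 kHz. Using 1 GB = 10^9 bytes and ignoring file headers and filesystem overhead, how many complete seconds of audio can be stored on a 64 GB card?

Uncompressed byte rate = 16,000 × 3 × 6 = 288,000 bytes/s.
Capacity = 64 × 1,000,000,000 = 64,000,000,000 bytes.
64,000,000,000 / 288,000 ≈ 222222.22 s → 222,222 seconds.

222,222 seconds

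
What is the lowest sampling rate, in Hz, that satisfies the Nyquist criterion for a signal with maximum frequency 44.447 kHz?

88,894 Hz

Minimum sample rate = 2 × 44,447 Hz = 88,894 Hz.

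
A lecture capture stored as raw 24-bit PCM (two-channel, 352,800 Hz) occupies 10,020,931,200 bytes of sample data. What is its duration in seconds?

4,734 seconds

Byte rate = 352,800 × 3 × 2 = 2,116,800 bytes/s.
Duration = 10,020,931,200 / 2,116,800 = 4,734 s.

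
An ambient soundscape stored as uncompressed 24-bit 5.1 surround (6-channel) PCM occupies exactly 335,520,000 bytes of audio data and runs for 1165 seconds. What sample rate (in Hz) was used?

Bytes = sample_rate × seconds × bytes_per_sample × channels.
sample_rate = 335,520,000 / (1,165 × 3 × 6) = 335,520,000 / 20,970 = 16,000 Hz.

16,000 Hz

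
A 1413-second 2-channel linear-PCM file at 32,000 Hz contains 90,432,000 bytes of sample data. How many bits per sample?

8 bits

Bytes per sample = 90,432,000 / (32,000 × 1,413 × 2) = 90,432,000 / 90,432,000 = 1.
Bit depth = 1 × 8 = 8 bits.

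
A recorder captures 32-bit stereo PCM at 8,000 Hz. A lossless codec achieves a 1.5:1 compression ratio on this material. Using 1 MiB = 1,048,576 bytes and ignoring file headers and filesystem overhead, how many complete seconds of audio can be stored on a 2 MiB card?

Uncompressed byte rate = 8,000 × 4 × 2 = 64,000 bytes/s.
After 1.5:1 compression, effective rate ≈ 42666.67 bytes/s.
Capacity = 2 × 1,048,576 = 2,097,152 bytes.
2,097,152 / effective rate ≈ 49.15 s → 49 seconds.

49 seconds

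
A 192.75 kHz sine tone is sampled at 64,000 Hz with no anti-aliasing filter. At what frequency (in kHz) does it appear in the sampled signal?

Nyquist = 64,000/2 = 32,000 Hz; 192,750 Hz exceeds it.
Alias = |192,750 − 3×64,000| = |192,750 − 192,000| = 750 Hz = 0.75 kHz.

0.75 kHz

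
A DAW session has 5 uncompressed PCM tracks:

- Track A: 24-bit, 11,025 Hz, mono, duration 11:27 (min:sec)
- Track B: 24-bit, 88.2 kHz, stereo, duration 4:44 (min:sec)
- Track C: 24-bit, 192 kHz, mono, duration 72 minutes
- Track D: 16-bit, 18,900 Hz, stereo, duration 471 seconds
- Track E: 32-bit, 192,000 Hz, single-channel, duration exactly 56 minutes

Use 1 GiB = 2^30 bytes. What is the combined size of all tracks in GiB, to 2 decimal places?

Track A: 11:27 (min:sec) = 687 s; 11,025 × 687 × 3 × 1 = 22,722,525 bytes.
Track B: 4:44 (min:sec) = 284 s; 88,200 × 284 × 3 × 2 = 150,292,800 bytes.
Track C: 72 minutes = 4,320 s; 192,000 × 4,320 × 3 × 1 = 2,488,320,000 bytes.
Track D: 18,900 × 471 × 2 × 2 = 35,607,600 bytes.
Track E: exactly 56 minutes = 3,360 s; 192,000 × 3,360 × 4 × 1 = 2,580,480,000 bytes.
Total = 5,277,422,925 bytes = 4.91 GiB.

4.91 GiB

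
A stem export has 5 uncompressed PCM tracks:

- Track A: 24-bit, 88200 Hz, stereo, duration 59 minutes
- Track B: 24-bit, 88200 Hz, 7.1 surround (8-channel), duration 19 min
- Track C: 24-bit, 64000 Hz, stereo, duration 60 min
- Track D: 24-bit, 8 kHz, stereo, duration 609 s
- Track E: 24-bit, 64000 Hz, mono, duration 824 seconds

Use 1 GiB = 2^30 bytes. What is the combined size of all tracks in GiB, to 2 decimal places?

Track A: 59 minutes = 3,540 s; 88,200 × 3,540 × 3 × 2 = 1,873,368,000 bytes.
Track B: 19 min = 1,140 s; 88,200 × 1,140 × 3 × 8 = 2,413,152,000 bytes.
Track C: 60 min = 3,600 s; 64,000 × 3,600 × 3 × 2 = 1,382,400,000 bytes.
Track D: 8,000 × 609 × 3 × 2 = 29,232,000 bytes.
Track E: 64,000 × 824 × 3 × 1 = 158,208,000 bytes.
Total = 5,856,360,000 bytes = 5.45 GiB.

5.45 GiB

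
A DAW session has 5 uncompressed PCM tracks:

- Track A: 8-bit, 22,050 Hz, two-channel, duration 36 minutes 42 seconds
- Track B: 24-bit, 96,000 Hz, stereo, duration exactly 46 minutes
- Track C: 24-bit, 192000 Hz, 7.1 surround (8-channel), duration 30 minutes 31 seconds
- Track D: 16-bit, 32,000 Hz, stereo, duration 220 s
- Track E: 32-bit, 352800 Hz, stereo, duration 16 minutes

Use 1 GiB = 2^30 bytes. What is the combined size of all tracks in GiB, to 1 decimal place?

12.0 GiB

Track A: 36 minutes 42 seconds = 2,202 s; 22,050 × 2,202 × 1 × 2 = 97,108,200 bytes.
Track B: exactly 46 minutes = 2,760 s; 96,000 × 2,760 × 3 × 2 = 1,589,760,000 bytes.
Track C: 30 minutes 31 seconds = 1,831 s; 192,000 × 1,831 × 3 × 8 = 8,437,248,000 bytes.
Track D: 32,000 × 220 × 2 × 2 = 28,160,000 bytes.
Track E: 16 minutes = 960 s; 352,800 × 960 × 4 × 2 = 2,709,504,000 bytes.
Total = 12,861,780,200 bytes = 12.0 GiB.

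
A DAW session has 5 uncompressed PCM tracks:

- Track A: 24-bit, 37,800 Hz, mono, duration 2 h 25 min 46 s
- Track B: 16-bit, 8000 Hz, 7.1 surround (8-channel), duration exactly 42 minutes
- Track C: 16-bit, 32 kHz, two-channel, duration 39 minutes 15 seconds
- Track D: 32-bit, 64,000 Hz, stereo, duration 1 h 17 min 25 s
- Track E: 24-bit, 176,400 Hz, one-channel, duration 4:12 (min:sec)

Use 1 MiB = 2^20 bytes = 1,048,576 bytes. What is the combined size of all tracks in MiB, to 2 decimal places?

Track A: 2 h 25 min 46 s = 8,746 s; 37,800 × 8,746 × 3 × 1 = 991,796,400 bytes.
Track B: exactly 42 minutes = 2,520 s; 8,000 × 2,520 × 2 × 8 = 322,560,000 bytes.
Track C: 39 minutes 15 seconds = 2,355 s; 32,000 × 2,355 × 2 × 2 = 301,440,000 bytes.
Track D: 1 h 17 min 25 s = 4,645 s; 64,000 × 4,645 × 4 × 2 = 2,378,240,000 bytes.
Track E: 4:12 (min:sec) = 252 s; 176,400 × 252 × 3 × 1 = 133,358,400 bytes.
Total = 4,127,394,800 bytes = 3936.19 MiB.

3936.19 MiB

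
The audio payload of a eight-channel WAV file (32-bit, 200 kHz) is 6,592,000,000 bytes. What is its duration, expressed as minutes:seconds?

Byte rate = 200,000 × 4 × 8 = 6,400,000 bytes/s.
Duration = 6,592,000,000 / 6,400,000 = 1,030 s.
1,030 s = 17:10.

17:10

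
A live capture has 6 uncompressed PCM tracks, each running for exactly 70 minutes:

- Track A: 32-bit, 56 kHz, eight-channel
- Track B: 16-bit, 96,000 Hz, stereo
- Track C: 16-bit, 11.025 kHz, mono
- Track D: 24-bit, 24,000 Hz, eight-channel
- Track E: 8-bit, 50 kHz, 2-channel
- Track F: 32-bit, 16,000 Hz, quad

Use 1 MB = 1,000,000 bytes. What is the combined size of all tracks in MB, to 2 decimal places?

13146.21 MB

exactly 70 minutes = 4,200 s.
Track A: 56,000 × 4,200 × 4 × 8 = 7,526,400,000 bytes.
Track B: 96,000 × 4,200 × 2 × 2 = 1,612,800,000 bytes.
Track C: 11,025 × 4,200 × 2 × 1 = 92,610,000 bytes.
Track D: 24,000 × 4,200 × 3 × 8 = 2,419,200,000 bytes.
Track E: 50,000 × 4,200 × 1 × 2 = 420,000,000 bytes.
Track F: 16,000 × 4,200 × 4 × 4 = 1,075,200,000 bytes.
Total = 13,146,210,000 bytes = 13146.21 MB.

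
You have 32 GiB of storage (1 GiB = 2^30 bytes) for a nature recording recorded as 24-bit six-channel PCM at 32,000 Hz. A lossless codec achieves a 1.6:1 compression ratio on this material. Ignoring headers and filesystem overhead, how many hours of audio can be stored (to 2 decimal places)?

26.51 hours

Uncompressed byte rate = 32,000 × 3 × 6 = 576,000 bytes/s.
After 1.6:1 compression, effective rate ≈ 360000 bytes/s.
Capacity = 32 × 1,073,741,824 = 34,359,738,368 bytes.
34,359,738,368 / effective rate ≈ 95443.72 s → 26.51 hours.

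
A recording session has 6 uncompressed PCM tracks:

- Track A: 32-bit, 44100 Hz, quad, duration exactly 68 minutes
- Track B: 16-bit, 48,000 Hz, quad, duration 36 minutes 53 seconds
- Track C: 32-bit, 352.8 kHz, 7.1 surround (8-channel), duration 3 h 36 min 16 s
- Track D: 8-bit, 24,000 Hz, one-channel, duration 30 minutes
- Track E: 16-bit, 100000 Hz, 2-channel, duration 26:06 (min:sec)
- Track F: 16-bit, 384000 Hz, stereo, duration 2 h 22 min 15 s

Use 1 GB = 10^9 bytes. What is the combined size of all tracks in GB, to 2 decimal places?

164.00 GB

Track A: exactly 68 minutes = 4,080 s; 44,100 × 4,080 × 4 × 4 = 2,878,848,000 bytes.
Track B: 36 minutes 53 seconds = 2,213 s; 48,000 × 2,213 × 2 × 4 = 849,792,000 bytes.
Track C: 3 h 36 min 16 s = 12,976 s; 352,800 × 12,976 × 4 × 8 = 146,493,849,600 bytes.
Track D: 30 minutes = 1,800 s; 24,000 × 1,800 × 1 × 1 = 43,200,000 bytes.
Track E: 26:06 (min:sec) = 1,566 s; 100,000 × 1,566 × 2 × 2 = 626,400,000 bytes.
Track F: 2 h 22 min 15 s = 8,535 s; 384,000 × 8,535 × 2 × 2 = 13,109,760,000 bytes.
Total = 164,001,849,600 bytes = 164.00 GB.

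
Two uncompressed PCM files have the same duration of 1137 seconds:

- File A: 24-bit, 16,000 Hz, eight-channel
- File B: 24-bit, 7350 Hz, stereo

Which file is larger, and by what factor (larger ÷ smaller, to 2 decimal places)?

File A, by a factor of 8.71

File A: 16,000 × 3 × 8 = 384,000 bytes/s.
File B: 7,350 × 3 × 2 = 44,100 bytes/s.
File A is larger; ratio = 436,608,000 / 50,141,700 = 8.71.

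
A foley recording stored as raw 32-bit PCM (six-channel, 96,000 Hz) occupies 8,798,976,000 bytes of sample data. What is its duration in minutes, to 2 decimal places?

63.65 minutes

Byte rate = 96,000 × 4 × 6 = 2,304,000 bytes/s.
Duration = 8,798,976,000 / 2,304,000 = 3,819 s.
3,819 s / 60 = 63.65 minutes.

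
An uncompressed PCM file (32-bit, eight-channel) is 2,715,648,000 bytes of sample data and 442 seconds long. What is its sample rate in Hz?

192,000 Hz

Bytes = sample_rate × seconds × bytes_per_sample × channels.
sample_rate = 2,715,648,000 / (442 × 4 × 8) = 2,715,648,000 / 14,144 = 192,000 Hz.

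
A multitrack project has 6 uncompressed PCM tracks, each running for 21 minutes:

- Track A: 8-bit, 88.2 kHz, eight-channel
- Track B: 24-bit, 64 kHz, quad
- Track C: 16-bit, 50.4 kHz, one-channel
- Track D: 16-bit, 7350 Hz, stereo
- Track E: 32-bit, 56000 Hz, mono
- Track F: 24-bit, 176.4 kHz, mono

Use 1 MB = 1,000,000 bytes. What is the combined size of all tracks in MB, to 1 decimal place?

2969.8 MB

21 minutes = 1,260 s.
Track A: 88,200 × 1,260 × 1 × 8 = 889,056,000 bytes.
Track B: 64,000 × 1,260 × 3 × 4 = 967,680,000 bytes.
Track C: 50,400 × 1,260 × 2 × 1 = 127,008,000 bytes.
Track D: 7,350 × 1,260 × 2 × 2 = 37,044,000 bytes.
Track E: 56,000 × 1,260 × 4 × 1 = 282,240,000 bytes.
Track F: 176,400 × 1,260 × 3 × 1 = 666,792,000 bytes.
Total = 2,969,820,000 bytes = 2969.8 MB.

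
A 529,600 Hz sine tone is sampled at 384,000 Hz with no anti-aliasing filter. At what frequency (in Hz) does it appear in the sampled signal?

145,600 Hz

Nyquist = 384,000/2 = 192,000 Hz; 529,600 Hz exceeds it.
Alias = |529,600 − 1×384,000| = |529,600 − 384,000| = 145,600 Hz.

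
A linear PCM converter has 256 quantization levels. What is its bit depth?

log2(256) = 8.

8 bits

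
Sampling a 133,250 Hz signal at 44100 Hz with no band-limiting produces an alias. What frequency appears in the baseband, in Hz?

Nyquist = 44,100/2 = 22,050 Hz; 133,250 Hz exceeds it.
Alias = |133,250 − 3×44,100| = |133,250 − 132,300| = 950 Hz.

950 Hz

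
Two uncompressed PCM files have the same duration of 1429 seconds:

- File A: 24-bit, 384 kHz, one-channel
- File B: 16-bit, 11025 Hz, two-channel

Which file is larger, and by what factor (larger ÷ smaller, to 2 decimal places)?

File A, by a factor of 26.12

File A: 384,000 × 3 × 1 = 1,152,000 bytes/s.
File B: 11,025 × 2 × 2 = 44,100 bytes/s.
File A is larger; ratio = 1,646,208,000 / 63,018,900 = 26.12.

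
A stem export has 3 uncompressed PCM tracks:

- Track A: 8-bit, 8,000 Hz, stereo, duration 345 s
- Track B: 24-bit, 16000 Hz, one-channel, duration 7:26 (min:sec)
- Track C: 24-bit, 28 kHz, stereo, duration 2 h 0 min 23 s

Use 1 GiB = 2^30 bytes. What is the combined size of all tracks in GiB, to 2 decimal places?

1.16 GiB

Track A: 8,000 × 345 × 1 × 2 = 5,520,000 bytes.
Track B: 7:26 (min:sec) = 446 s; 16,000 × 446 × 3 × 1 = 21,408,000 bytes.
Track C: 2 h 0 min 23 s = 7,223 s; 28,000 × 7,223 × 3 × 2 = 1,213,464,000 bytes.
Total = 1,240,392,000 bytes = 1.16 GiB.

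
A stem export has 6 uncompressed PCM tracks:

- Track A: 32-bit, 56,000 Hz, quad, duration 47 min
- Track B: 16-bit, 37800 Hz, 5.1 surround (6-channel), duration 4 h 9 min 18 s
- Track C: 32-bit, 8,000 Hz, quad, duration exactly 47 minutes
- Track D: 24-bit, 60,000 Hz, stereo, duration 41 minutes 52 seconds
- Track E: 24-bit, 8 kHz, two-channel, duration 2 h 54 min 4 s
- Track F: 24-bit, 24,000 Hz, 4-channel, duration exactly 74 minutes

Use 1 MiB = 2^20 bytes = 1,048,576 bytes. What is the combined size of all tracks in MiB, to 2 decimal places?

11784.54 MiB

Track A: 47 min = 2,820 s; 56,000 × 2,820 × 4 × 4 = 2,526,720,000 bytes.
Track B: 4 h 9 min 18 s = 14,958 s; 37,800 × 14,958 × 2 × 6 = 6,784,948,800 bytes.
Track C: exactly 47 minutes = 2,820 s; 8,000 × 2,820 × 4 × 4 = 360,960,000 bytes.
Track D: 41 minutes 52 seconds = 2,512 s; 60,000 × 2,512 × 3 × 2 = 904,320,000 bytes.
Track E: 2 h 54 min 4 s = 10,444 s; 8,000 × 10,444 × 3 × 2 = 501,312,000 bytes.
Track F: exactly 74 minutes = 4,440 s; 24,000 × 4,440 × 3 × 4 = 1,278,720,000 bytes.
Total = 12,356,980,800 bytes = 11784.54 MiB.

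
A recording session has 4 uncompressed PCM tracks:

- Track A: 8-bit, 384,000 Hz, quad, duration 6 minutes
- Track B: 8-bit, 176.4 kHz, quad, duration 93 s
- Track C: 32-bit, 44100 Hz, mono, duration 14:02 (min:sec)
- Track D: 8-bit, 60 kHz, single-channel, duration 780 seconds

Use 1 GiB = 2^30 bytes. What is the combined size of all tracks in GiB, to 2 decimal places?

Track A: 6 minutes = 360 s; 384,000 × 360 × 1 × 4 = 552,960,000 bytes.
Track B: 176,400 × 93 × 1 × 4 = 65,620,800 bytes.
Track C: 14:02 (min:sec) = 842 s; 44,100 × 842 × 4 × 1 = 148,528,800 bytes.
Track D: 60,000 × 780 × 1 × 1 = 46,800,000 bytes.
Total = 813,909,600 bytes = 0.76 GiB.

0.76 GiB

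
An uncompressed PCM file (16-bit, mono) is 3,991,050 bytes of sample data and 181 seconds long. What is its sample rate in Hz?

Bytes = sample_rate × seconds × bytes_per_sample × channels.
sample_rate = 3,991,050 / (181 × 2 × 1) = 3,991,050 / 362 = 11,025 Hz.

11,025 Hz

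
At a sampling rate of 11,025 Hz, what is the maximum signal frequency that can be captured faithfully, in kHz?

Nyquist frequency = sample rate / 2 = 11,025 / 2 = 5.5125 kHz.

5.5125 kHz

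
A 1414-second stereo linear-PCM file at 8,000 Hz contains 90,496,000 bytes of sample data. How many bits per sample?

32 bits

Bytes per sample = 90,496,000 / (8,000 × 1,414 × 2) = 90,496,000 / 22,624,000 = 4.
Bit depth = 4 × 8 = 32 bits.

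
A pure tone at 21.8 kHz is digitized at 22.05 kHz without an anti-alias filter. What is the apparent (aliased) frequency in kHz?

0.25 kHz

Nyquist = 22,050/2 = 11,025 Hz; 21,800 Hz exceeds it.
Alias = |21,800 − 1×22,050| = |21,800 − 22,050| = 250 Hz = 0.25 kHz.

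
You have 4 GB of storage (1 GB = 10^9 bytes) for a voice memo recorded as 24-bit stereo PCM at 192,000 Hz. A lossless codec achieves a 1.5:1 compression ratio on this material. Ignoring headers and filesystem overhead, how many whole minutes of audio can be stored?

Uncompressed byte rate = 192,000 × 3 × 2 = 1,152,000 bytes/s.
After 1.5:1 compression, effective rate ≈ 768000 bytes/s.
Capacity = 4 × 1,000,000,000 = 4,000,000,000 bytes.
4,000,000,000 / effective rate ≈ 5208.33 s → 86 minutes.

86 minutes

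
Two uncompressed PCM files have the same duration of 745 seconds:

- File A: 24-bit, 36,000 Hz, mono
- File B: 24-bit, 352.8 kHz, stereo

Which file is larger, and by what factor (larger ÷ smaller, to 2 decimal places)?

File B, by a factor of 19.60

File A: 36,000 × 3 × 1 = 108,000 bytes/s.
File B: 352,800 × 3 × 2 = 2,116,800 bytes/s.
File B is larger; ratio = 1,577,016,000 / 80,460,000 = 19.60.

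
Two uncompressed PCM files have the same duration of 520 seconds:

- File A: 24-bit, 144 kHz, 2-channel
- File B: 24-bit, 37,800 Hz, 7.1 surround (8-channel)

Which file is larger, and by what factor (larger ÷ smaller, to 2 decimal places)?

File A: 144,000 × 3 × 2 = 864,000 bytes/s.
File B: 37,800 × 3 × 8 = 907,200 bytes/s.
File B is larger; ratio = 471,744,000 / 449,280,000 = 1.05.

File B, by a factor of 1.05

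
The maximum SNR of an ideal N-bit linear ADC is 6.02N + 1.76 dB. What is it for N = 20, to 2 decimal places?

122.16 dB

6.02 × 20 + 1.76 = 122.16 dB.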